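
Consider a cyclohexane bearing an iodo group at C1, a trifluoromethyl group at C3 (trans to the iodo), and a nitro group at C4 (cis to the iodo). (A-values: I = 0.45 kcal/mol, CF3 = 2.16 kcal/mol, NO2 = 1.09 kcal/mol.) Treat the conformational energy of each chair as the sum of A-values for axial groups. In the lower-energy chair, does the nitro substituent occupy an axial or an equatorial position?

equatorial

Chair I (iodo axial, trifluoromethyl equatorial, nitro equatorial): E = 0.45 kcal/mol.
Chair II (iodo equatorial, trifluoromethyl axial, nitro axial): E = 3.25 kcal/mol.
Chair I is the more stable (lower-energy) conformer, and in that chair the nitro group is equatorial.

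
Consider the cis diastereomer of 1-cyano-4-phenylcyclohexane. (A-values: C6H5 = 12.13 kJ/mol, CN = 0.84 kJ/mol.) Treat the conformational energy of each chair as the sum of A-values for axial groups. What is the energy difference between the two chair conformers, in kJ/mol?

11.29 kJ/mol

C1 and C4 have opposite parity, so for the cis isomer the two substituents are one axial and one equatorial in each chair.
Chair I (phenyl axial, cyano equatorial): E = 12.13 kJ/mol.
Chair II (phenyl equatorial, cyano axial): E = 0.84 kJ/mol.
ΔE = 12.13 − 0.84 = 11.29 kJ/mol; chair II is more stable.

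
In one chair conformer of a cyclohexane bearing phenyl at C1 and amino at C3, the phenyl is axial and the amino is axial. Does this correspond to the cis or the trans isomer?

C1 and C3 have the same parity, so their axial bonds point in the same direction.
With same-parity carbons, two substituents on the same face are both axial or both equatorial; opposite faces give one of each.
Here the groups are axial/axial → same face → cis.

cis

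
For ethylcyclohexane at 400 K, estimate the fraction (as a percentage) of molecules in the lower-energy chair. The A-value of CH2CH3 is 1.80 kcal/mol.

One chair has the ethyl group axial (E = 1.80 kcal/mol) and the other has it equatorial (E = 0).
ΔG = 1.80 kcal/mol between the two chairs.
K = exp(ΔG/RT) with R = 1.987×10⁻³ kcal mol⁻¹ K⁻¹ and T = 400 K gives K ≈ 9.63.
Fraction in the lower-energy chair = K/(K+1) = 90.6%.

90.6%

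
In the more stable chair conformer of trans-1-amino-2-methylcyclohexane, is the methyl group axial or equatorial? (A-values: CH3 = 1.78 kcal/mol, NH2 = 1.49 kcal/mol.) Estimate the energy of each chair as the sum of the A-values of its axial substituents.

equatorial

C1 and C2 have opposite parity, so for the trans isomer the two substituents are e,e in one chair and a,a in the other.
Chair I (methyl axial, amino axial): E = 3.27 kcal/mol.
Chair II (methyl equatorial, amino equatorial): E = 0.00 kcal/mol.
Chair II is the more stable (lower-energy) conformer, and in that chair the methyl group is equatorial.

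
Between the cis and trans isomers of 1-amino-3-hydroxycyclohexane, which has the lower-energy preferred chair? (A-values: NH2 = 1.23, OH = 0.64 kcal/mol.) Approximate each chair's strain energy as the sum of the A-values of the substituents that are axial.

At 1,3 positions (parity same): cis → (e,e or a,a); trans → (a,e or e,a).
Best chair for cis: E = 0.00 kcal/mol; best chair for trans: E = 0.64 kcal/mol.
The cis isomer is lower by 0.64 kcal/mol.

cis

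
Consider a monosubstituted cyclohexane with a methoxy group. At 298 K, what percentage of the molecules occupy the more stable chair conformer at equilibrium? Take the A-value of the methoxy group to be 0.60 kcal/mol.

One chair has the methoxy group axial (E = 0.60 kcal/mol) and the other has it equatorial (E = 0).
ΔG = 0.60 kcal/mol between the two chairs.
K = exp(ΔG/RT) with R = 1.987×10⁻³ kcal mol⁻¹ K⁻¹ and T = 298 K gives K ≈ 2.75.
Fraction in the lower-energy chair = K/(K+1) = 73.4%.

73.4%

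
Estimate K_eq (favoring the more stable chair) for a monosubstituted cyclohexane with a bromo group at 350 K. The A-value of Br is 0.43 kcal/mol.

K ≈ 1.86

One chair has the bromo group axial (E = 0.43 kcal/mol) and the other has it equatorial (E = 0).
ΔG = 0.43 kcal/mol between the two chairs.
K = exp(ΔG/RT) with R = 1.987×10⁻³ kcal mol⁻¹ K⁻¹ and T = 350 K gives K ≈ 1.86.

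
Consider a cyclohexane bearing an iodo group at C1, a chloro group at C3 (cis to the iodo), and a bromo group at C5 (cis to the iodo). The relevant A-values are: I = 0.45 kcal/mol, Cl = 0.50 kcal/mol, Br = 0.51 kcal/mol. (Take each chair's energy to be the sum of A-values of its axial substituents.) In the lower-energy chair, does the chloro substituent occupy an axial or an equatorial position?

equatorial

Chair I (iodo axial, chloro axial, bromo axial): E = 1.46 kcal/mol.
Chair II (iodo equatorial, chloro equatorial, bromo equatorial): E = 0.00 kcal/mol.
Chair II is the more stable (lower-energy) conformer, and in that chair the chloro group is equatorial.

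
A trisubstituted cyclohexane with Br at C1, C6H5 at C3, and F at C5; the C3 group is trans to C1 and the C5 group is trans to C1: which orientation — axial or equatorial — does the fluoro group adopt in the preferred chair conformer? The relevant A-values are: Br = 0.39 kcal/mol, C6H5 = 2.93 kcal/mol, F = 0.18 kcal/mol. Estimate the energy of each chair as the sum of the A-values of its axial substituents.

Chair I (bromo axial, phenyl equatorial, fluoro equatorial): E = 0.39 kcal/mol.
Chair II (bromo equatorial, phenyl axial, fluoro axial): E = 3.11 kcal/mol.
Chair I is the more stable (lower-energy) conformer, and in that chair the fluoro group is equatorial.

equatorial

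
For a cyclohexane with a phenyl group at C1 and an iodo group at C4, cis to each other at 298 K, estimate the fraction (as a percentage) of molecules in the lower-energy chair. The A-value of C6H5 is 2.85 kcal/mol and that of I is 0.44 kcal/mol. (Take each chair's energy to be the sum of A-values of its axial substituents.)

C1 and C4 have opposite parity, so for the cis isomer the two substituents are one axial and one equatorial in each chair.
Chair I (phenyl axial, iodo equatorial): E = 2.85 kcal/mol; chair II (phenyl equatorial, iodo axial): E = 0.44 kcal/mol.
ΔG = 2.41 kcal/mol between the two chairs.
K = exp(ΔG/RT) with R = 1.987×10⁻³ kcal mol⁻¹ K⁻¹ and T = 298 K gives K ≈ 58.6.
Fraction in the lower-energy chair = K/(K+1) = 98.3%.

98.3%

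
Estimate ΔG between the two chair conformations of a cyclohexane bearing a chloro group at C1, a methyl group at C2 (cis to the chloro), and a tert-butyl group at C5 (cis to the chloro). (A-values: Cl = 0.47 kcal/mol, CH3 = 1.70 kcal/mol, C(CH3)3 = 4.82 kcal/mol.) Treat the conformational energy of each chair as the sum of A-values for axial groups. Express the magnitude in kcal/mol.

Chair I (chloro axial, methyl equatorial, tert-butyl axial): E = 5.29 kcal/mol.
Chair II (chloro equatorial, methyl axial, tert-butyl equatorial): E = 1.70 kcal/mol.
ΔE = 5.29 − 1.70 = 3.59 kcal/mol; chair II is more stable.

3.59 kcal/mol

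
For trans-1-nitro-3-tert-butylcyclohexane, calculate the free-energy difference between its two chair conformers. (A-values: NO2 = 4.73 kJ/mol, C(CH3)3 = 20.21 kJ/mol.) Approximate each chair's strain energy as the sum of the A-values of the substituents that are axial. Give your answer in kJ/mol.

C1 and C3 have the same parity, so for the trans isomer the two substituents are one axial and one equatorial in each chair.
Chair I (nitro axial, tert-butyl equatorial): E = 4.73 kJ/mol.
Chair II (nitro equatorial, tert-butyl axial): E = 20.21 kJ/mol.
ΔE = 20.21 − 4.73 = 15.48 kJ/mol; chair I is more stable.

15.48 kJ/mol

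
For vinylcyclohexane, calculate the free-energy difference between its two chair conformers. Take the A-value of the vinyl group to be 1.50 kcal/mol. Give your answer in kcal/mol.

A monosubstituted cyclohexane has one chair with the vinyl group axial (E = A = 1.50 kcal/mol) and one with it equatorial (E = 0).
ΔE = 1.50 − 0 = 1.50 kcal/mol.

1.50 kcal/mol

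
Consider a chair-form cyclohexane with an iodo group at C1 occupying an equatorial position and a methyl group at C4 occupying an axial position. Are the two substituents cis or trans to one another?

cis

C1 and C4 have opposite parity, so their axial bonds point in opposite directions.
With opposite-parity carbons, two substituents on the same face are one axial and one equatorial; opposite faces give both axial or both equatorial.
Here the groups are equatorial/axial → same face → cis.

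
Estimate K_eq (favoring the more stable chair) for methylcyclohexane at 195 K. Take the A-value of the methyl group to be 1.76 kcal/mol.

K ≈ 93.9

One chair has the methyl group axial (E = 1.76 kcal/mol) and the other has it equatorial (E = 0).
ΔG = 1.76 kcal/mol between the two chairs.
K = exp(ΔG/RT) with R = 1.987×10⁻³ kcal mol⁻¹ K⁻¹ and T = 195 K gives K ≈ 93.9.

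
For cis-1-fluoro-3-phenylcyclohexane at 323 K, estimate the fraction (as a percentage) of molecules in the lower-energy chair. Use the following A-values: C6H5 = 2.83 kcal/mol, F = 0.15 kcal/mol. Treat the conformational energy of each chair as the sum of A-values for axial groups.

C1 and C3 have the same parity, so for the cis isomer the two substituents are e,e in one chair and a,a in the other.
Chair I (phenyl axial, fluoro axial): E = 2.98 kcal/mol; chair II (phenyl equatorial, fluoro equatorial): E = 0.00 kcal/mol.
ΔG = 2.98 kcal/mol between the two chairs.
K = exp(ΔG/RT) with R = 1.987×10⁻³ kcal mol⁻¹ K⁻¹ and T = 323 K gives K ≈ 104.
Fraction in the lower-energy chair = K/(K+1) = 99.0%.

99.0%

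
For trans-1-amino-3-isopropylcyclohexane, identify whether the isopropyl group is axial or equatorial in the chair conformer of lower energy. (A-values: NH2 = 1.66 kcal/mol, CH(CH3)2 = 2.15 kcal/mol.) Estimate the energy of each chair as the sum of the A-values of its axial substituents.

equatorial

C1 and C3 have the same parity, so for the trans isomer the two substituents are one axial and one equatorial in each chair.
Chair I (amino axial, isopropyl equatorial): E = 1.66 kcal/mol.
Chair II (amino equatorial, isopropyl axial): E = 2.15 kcal/mol.
Chair I is the more stable (lower-energy) conformer, and in that chair the isopropyl group is equatorial.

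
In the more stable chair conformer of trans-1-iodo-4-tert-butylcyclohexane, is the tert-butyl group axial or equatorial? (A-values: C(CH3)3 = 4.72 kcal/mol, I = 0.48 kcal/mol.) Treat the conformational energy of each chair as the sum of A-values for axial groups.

equatorial

C1 and C4 have opposite parity, so for the trans isomer the two substituents are e,e in one chair and a,a in the other.
Chair I (tert-butyl axial, iodo axial): E = 5.20 kcal/mol.
Chair II (tert-butyl equatorial, iodo equatorial): E = 0.00 kcal/mol.
Chair II is the more stable (lower-energy) conformer, and in that chair the tert-butyl group is equatorial.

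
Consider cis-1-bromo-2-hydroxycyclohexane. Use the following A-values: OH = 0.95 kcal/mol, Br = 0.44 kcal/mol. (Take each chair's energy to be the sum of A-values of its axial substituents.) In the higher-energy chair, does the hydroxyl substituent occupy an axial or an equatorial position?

C1 and C2 have opposite parity, so for the cis isomer the two substituents are one axial and one equatorial in each chair.
Chair I (hydroxyl axial, bromo equatorial): E = 0.95 kcal/mol.
Chair II (hydroxyl equatorial, bromo axial): E = 0.44 kcal/mol.
Chair I is the less stable (higher-energy) conformer, and in that chair the hydroxyl group is axial.

axial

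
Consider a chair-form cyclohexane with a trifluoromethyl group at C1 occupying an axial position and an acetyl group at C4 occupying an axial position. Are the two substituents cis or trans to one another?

trans

C1 and C4 have opposite parity, so their axial bonds point in opposite directions.
With opposite-parity carbons, two substituents on the same face are one axial and one equatorial; opposite faces give both axial or both equatorial.
Here the groups are axial/axial → opposite face → trans.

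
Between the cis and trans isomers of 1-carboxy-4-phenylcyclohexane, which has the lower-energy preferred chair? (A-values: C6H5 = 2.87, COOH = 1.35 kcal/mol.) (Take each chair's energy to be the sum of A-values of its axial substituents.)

trans

At 1,4 positions (parity opposite): cis → (a,e or e,a); trans → (e,e or a,a).
Best chair for cis: E = 1.35 kcal/mol; best chair for trans: E = 0.00 kcal/mol.
The trans isomer is lower by 1.35 kcal/mol.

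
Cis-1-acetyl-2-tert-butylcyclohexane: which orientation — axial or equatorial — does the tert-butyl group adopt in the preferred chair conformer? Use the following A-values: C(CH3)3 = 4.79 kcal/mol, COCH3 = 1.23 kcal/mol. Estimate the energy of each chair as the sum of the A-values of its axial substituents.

C1 and C2 have opposite parity, so for the cis isomer the two substituents are one axial and one equatorial in each chair.
Chair I (tert-butyl axial, acetyl equatorial): E = 4.79 kcal/mol.
Chair II (tert-butyl equatorial, acetyl axial): E = 1.23 kcal/mol.
Chair II is the more stable (lower-energy) conformer, and in that chair the tert-butyl group is equatorial.

equatorial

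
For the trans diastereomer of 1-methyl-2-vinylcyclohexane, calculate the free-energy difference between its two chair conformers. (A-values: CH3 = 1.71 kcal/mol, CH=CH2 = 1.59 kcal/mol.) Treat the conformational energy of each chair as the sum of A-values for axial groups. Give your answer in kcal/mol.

3.30 kcal/mol

C1 and C2 have opposite parity, so for the trans isomer the two substituents are e,e in one chair and a,a in the other.
Chair I (methyl axial, vinyl axial): E = 3.30 kcal/mol.
Chair II (methyl equatorial, vinyl equatorial): E = 0.00 kcal/mol.
ΔE = 3.30 − 0.00 = 3.30 kcal/mol; chair II is more stable.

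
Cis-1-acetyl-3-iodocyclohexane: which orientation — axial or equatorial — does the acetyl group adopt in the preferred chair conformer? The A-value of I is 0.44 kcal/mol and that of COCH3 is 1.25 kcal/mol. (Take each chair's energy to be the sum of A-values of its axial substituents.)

equatorial

C1 and C3 have the same parity, so for the cis isomer the two substituents are e,e in one chair and a,a in the other.
Chair I (iodo axial, acetyl axial): E = 1.69 kcal/mol.
Chair II (iodo equatorial, acetyl equatorial): E = 0.00 kcal/mol.
Chair II is the more stable (lower-energy) conformer, and in that chair the acetyl group is equatorial.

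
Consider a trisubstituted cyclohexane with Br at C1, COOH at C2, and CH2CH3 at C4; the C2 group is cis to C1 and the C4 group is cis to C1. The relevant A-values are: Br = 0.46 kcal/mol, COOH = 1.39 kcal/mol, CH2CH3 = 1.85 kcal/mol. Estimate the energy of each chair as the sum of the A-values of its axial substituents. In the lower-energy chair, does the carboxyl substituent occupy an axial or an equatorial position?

Chair I (bromo axial, carboxyl equatorial, ethyl equatorial): E = 0.46 kcal/mol.
Chair II (bromo equatorial, carboxyl axial, ethyl axial): E = 3.24 kcal/mol.
Chair I is the more stable (lower-energy) conformer, and in that chair the carboxyl group is equatorial.

equatorial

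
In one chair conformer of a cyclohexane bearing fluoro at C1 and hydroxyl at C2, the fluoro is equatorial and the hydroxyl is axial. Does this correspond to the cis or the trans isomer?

cis

C1 and C2 have opposite parity, so their axial bonds point in opposite directions.
With opposite-parity carbons, two substituents on the same face are one axial and one equatorial; opposite faces give both axial or both equatorial.
Here the groups are equatorial/axial → same face → cis.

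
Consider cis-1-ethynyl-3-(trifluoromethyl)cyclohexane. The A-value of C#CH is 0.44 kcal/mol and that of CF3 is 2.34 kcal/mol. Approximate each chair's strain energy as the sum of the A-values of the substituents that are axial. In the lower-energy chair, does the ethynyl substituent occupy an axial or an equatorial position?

equatorial

C1 and C3 have the same parity, so for the cis isomer the two substituents are e,e in one chair and a,a in the other.
Chair I (ethynyl axial, trifluoromethyl axial): E = 2.78 kcal/mol.
Chair II (ethynyl equatorial, trifluoromethyl equatorial): E = 0.00 kcal/mol.
Chair II is the more stable (lower-energy) conformer, and in that chair the ethynyl group is equatorial.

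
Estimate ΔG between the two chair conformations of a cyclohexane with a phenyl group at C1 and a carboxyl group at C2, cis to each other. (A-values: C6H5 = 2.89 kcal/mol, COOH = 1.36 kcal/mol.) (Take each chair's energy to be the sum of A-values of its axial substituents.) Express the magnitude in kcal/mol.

1.53 kcal/mol

C1 and C2 have opposite parity, so for the cis isomer the two substituents are one axial and one equatorial in each chair.
Chair I (phenyl axial, carboxyl equatorial): E = 2.89 kcal/mol.
Chair II (phenyl equatorial, carboxyl axial): E = 1.36 kcal/mol.
ΔE = 2.89 − 1.36 = 1.53 kcal/mol; chair II is more stable.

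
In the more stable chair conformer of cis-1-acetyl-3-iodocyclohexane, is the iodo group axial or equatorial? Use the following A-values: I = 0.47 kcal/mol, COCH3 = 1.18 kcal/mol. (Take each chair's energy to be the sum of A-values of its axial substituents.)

equatorial

C1 and C3 have the same parity, so for the cis isomer the two substituents are e,e in one chair and a,a in the other.
Chair I (iodo axial, acetyl axial): E = 1.65 kcal/mol.
Chair II (iodo equatorial, acetyl equatorial): E = 0.00 kcal/mol.
Chair II is the more stable (lower-energy) conformer, and in that chair the iodo group is equatorial.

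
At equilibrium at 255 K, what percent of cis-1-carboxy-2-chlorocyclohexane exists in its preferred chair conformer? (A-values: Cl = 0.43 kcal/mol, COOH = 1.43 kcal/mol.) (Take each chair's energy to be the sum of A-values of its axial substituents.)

C1 and C2 have opposite parity, so for the cis isomer the two substituents are one axial and one equatorial in each chair.
Chair I (chloro axial, carboxyl equatorial): E = 0.43 kcal/mol; chair II (chloro equatorial, carboxyl axial): E = 1.43 kcal/mol.
ΔG = 1.00 kcal/mol between the two chairs.
K = exp(ΔG/RT) with R = 1.987×10⁻³ kcal mol⁻¹ K⁻¹ and T = 255 K gives K ≈ 7.2.
Fraction in the lower-energy chair = K/(K+1) = 87.8%.

87.8%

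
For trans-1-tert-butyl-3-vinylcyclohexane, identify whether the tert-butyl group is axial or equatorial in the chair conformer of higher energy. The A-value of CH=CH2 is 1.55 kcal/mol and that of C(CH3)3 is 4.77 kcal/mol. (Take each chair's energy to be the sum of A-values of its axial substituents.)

C1 and C3 have the same parity, so for the trans isomer the two substituents are one axial and one equatorial in each chair.
Chair I (vinyl axial, tert-butyl equatorial): E = 1.55 kcal/mol.
Chair II (vinyl equatorial, tert-butyl axial): E = 4.77 kcal/mol.
Chair II is the less stable (higher-energy) conformer, and in that chair the tert-butyl group is axial.

axial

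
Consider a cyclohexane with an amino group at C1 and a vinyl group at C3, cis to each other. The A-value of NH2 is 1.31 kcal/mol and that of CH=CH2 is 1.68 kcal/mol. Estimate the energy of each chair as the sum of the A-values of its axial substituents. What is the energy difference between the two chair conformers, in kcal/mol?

2.99 kcal/mol

C1 and C3 have the same parity, so for the cis isomer the two substituents are e,e in one chair and a,a in the other.
Chair I (amino axial, vinyl axial): E = 2.99 kcal/mol.
Chair II (amino equatorial, vinyl equatorial): E = 0.00 kcal/mol.
ΔE = 2.99 − 0.00 = 2.99 kcal/mol; chair II is more stable.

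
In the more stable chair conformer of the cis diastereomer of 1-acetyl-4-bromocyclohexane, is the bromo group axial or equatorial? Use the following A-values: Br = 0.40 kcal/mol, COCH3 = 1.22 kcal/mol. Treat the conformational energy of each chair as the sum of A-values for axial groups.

C1 and C4 have opposite parity, so for the cis isomer the two substituents are one axial and one equatorial in each chair.
Chair I (bromo axial, acetyl equatorial): E = 0.40 kcal/mol.
Chair II (bromo equatorial, acetyl axial): E = 1.22 kcal/mol.
Chair I is the more stable (lower-energy) conformer, and in that chair the bromo group is axial.

axial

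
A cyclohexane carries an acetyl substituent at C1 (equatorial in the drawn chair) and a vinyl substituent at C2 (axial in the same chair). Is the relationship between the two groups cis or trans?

C1 and C2 have opposite parity, so their axial bonds point in opposite directions.
With opposite-parity carbons, two substituents on the same face are one axial and one equatorial; opposite faces give both axial or both equatorial.
Here the groups are equatorial/axial → same face → cis.

cis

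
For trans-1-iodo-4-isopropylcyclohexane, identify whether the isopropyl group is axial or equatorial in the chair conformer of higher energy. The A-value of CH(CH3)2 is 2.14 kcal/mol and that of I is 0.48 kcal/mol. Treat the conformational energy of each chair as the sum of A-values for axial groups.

axial

C1 and C4 have opposite parity, so for the trans isomer the two substituents are e,e in one chair and a,a in the other.
Chair I (isopropyl axial, iodo axial): E = 2.62 kcal/mol.
Chair II (isopropyl equatorial, iodo equatorial): E = 0.00 kcal/mol.
Chair I is the less stable (higher-energy) conformer, and in that chair the isopropyl group is axial.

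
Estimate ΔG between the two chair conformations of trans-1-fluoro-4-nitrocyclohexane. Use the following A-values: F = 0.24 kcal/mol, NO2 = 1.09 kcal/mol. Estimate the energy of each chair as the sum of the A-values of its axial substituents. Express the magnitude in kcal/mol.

1.33 kcal/mol

C1 and C4 have opposite parity, so for the trans isomer the two substituents are e,e in one chair and a,a in the other.
Chair I (fluoro axial, nitro axial): E = 1.33 kcal/mol.
Chair II (fluoro equatorial, nitro equatorial): E = 0.00 kcal/mol.
ΔE = 1.33 − 0.00 = 1.33 kcal/mol; chair II is more stable.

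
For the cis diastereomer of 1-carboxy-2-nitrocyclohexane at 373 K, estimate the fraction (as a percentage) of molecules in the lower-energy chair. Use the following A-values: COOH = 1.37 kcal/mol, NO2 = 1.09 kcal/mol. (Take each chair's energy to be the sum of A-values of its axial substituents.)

59.3%

C1 and C2 have opposite parity, so for the cis isomer the two substituents are one axial and one equatorial in each chair.
Chair I (carboxyl axial, nitro equatorial): E = 1.37 kcal/mol; chair II (carboxyl equatorial, nitro axial): E = 1.09 kcal/mol.
ΔG = 0.28 kcal/mol between the two chairs.
K = exp(ΔG/RT) with R = 1.987×10⁻³ kcal mol⁻¹ K⁻¹ and T = 373 K gives K ≈ 1.46.
Fraction in the lower-energy chair = K/(K+1) = 59.3%.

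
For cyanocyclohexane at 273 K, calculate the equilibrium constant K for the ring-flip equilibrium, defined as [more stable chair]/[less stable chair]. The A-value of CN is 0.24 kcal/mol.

K ≈ 1.56

One chair has the cyano group axial (E = 0.24 kcal/mol) and the other has it equatorial (E = 0).
ΔG = 0.24 kcal/mol between the two chairs.
K = exp(ΔG/RT) with R = 1.987×10⁻³ kcal mol⁻¹ K⁻¹ and T = 273 K gives K ≈ 1.56.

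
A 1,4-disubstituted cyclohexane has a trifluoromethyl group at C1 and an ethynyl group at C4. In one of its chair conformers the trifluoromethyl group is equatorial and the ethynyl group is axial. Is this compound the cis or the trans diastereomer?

cis

C1 and C4 have opposite parity, so their axial bonds point in opposite directions.
With opposite-parity carbons, two substituents on the same face are one axial and one equatorial; opposite faces give both axial or both equatorial.
Here the groups are equatorial/axial → same face → cis.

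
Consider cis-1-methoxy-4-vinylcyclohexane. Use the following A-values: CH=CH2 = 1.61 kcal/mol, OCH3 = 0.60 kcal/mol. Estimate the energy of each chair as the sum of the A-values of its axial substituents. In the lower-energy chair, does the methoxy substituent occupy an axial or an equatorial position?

C1 and C4 have opposite parity, so for the cis isomer the two substituents are one axial and one equatorial in each chair.
Chair I (vinyl axial, methoxy equatorial): E = 1.61 kcal/mol.
Chair II (vinyl equatorial, methoxy axial): E = 0.60 kcal/mol.
Chair II is the more stable (lower-energy) conformer, and in that chair the methoxy group is axial.

axial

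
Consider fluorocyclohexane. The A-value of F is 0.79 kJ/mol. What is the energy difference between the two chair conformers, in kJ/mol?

A monosubstituted cyclohexane has one chair with the fluoro group axial (E = A = 0.79 kJ/mol) and one with it equatorial (E = 0).
ΔE = 0.79 − 0 = 0.79 kJ/mol.

0.79 kJ/mol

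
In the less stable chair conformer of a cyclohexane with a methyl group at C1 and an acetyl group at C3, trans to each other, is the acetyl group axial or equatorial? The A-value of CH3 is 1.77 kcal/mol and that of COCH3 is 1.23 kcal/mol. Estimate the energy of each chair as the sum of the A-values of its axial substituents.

equatorial

C1 and C3 have the same parity, so for the trans isomer the two substituents are one axial and one equatorial in each chair.
Chair I (methyl axial, acetyl equatorial): E = 1.77 kcal/mol.
Chair II (methyl equatorial, acetyl axial): E = 1.23 kcal/mol.
Chair I is the less stable (higher-energy) conformer, and in that chair the acetyl group is equatorial.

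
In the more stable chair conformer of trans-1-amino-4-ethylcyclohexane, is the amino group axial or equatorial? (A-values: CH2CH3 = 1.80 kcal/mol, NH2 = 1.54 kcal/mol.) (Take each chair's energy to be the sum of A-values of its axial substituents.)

C1 and C4 have opposite parity, so for the trans isomer the two substituents are e,e in one chair and a,a in the other.
Chair I (ethyl axial, amino axial): E = 3.34 kcal/mol.
Chair II (ethyl equatorial, amino equatorial): E = 0.00 kcal/mol.
Chair II is the more stable (lower-energy) conformer, and in that chair the amino group is equatorial.

equatorial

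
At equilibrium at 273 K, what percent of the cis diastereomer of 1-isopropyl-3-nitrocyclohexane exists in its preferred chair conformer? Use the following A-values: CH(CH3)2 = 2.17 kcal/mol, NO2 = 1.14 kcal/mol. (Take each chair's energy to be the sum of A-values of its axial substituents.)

99.8%

C1 and C3 have the same parity, so for the cis isomer the two substituents are e,e in one chair and a,a in the other.
Chair I (isopropyl axial, nitro axial): E = 3.31 kcal/mol; chair II (isopropyl equatorial, nitro equatorial): E = 0.00 kcal/mol.
ΔG = 3.31 kcal/mol between the two chairs.
K = exp(ΔG/RT) with R = 1.987×10⁻³ kcal mol⁻¹ K⁻¹ and T = 273 K gives K ≈ 447.
Fraction in the lower-energy chair = K/(K+1) = 99.8%.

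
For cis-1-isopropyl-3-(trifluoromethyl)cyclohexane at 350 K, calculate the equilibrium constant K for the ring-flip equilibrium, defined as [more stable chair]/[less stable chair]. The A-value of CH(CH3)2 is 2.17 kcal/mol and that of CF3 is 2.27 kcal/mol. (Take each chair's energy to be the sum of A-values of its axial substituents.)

C1 and C3 have the same parity, so for the cis isomer the two substituents are e,e in one chair and a,a in the other.
Chair I (isopropyl axial, trifluoromethyl axial): E = 4.44 kcal/mol; chair II (isopropyl equatorial, trifluoromethyl equatorial): E = 0.00 kcal/mol.
ΔG = 4.44 kcal/mol between the two chairs.
K = exp(ΔG/RT) with R = 1.987×10⁻³ kcal mol⁻¹ K⁻¹ and T = 350 K gives K ≈ 593.

K ≈ 593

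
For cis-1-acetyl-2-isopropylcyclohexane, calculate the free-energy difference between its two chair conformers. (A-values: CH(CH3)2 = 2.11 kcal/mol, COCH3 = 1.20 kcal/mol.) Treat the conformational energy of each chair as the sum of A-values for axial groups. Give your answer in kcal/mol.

C1 and C2 have opposite parity, so for the cis isomer the two substituents are one axial and one equatorial in each chair.
Chair I (isopropyl axial, acetyl equatorial): E = 2.11 kcal/mol.
Chair II (isopropyl equatorial, acetyl axial): E = 1.20 kcal/mol.
ΔE = 2.11 − 1.20 = 0.91 kcal/mol; chair II is more stable.

0.91 kcal/mol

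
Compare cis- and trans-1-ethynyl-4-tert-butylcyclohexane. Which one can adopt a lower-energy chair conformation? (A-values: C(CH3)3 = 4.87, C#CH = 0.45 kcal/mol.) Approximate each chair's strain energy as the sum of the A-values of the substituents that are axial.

trans

At 1,4 positions (parity opposite): cis → (a,e or e,a); trans → (e,e or a,a).
Best chair for cis: E = 0.45 kcal/mol; best chair for trans: E = 0.00 kcal/mol.
The trans isomer is lower by 0.45 kcal/mol.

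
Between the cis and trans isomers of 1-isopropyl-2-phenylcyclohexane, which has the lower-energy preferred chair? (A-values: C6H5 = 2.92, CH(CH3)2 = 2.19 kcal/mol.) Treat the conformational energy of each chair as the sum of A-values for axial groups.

trans

At 1,2 positions (parity opposite): cis → (a,e or e,a); trans → (e,e or a,a).
Best chair for cis: E = 2.19 kcal/mol; best chair for trans: E = 0.00 kcal/mol.
The trans isomer is lower by 2.19 kcal/mol.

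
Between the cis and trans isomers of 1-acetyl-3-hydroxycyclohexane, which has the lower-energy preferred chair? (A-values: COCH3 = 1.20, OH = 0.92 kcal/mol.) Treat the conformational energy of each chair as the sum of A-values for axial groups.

At 1,3 positions (parity same): cis → (e,e or a,a); trans → (a,e or e,a).
Best chair for cis: E = 0.00 kcal/mol; best chair for trans: E = 0.92 kcal/mol.
The cis isomer is lower by 0.92 kcal/mol.

cis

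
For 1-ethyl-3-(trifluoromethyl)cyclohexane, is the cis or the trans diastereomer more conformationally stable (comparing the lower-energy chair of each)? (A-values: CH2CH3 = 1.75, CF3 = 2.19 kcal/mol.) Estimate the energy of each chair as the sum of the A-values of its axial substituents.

cis

At 1,3 positions (parity same): cis → (e,e or a,a); trans → (a,e or e,a).
Best chair for cis: E = 0.00 kcal/mol; best chair for trans: E = 1.75 kcal/mol.
The cis isomer is lower by 1.75 kcal/mol.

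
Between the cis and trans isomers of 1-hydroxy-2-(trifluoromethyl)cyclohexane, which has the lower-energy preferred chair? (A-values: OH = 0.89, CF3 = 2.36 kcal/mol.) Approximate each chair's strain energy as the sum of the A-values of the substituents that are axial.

At 1,2 positions (parity opposite): cis → (a,e or e,a); trans → (e,e or a,a).
Best chair for cis: E = 0.89 kcal/mol; best chair for trans: E = 0.00 kcal/mol.
The trans isomer is lower by 0.89 kcal/mol.

trans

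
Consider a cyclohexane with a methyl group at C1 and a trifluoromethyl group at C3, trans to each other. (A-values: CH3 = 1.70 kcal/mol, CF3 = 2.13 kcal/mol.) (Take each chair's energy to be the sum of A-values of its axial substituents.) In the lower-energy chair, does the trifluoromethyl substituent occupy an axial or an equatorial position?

C1 and C3 have the same parity, so for the trans isomer the two substituents are one axial and one equatorial in each chair.
Chair I (methyl axial, trifluoromethyl equatorial): E = 1.70 kcal/mol.
Chair II (methyl equatorial, trifluoromethyl axial): E = 2.13 kcal/mol.
Chair I is the more stable (lower-energy) conformer, and in that chair the trifluoromethyl group is equatorial.

equatorial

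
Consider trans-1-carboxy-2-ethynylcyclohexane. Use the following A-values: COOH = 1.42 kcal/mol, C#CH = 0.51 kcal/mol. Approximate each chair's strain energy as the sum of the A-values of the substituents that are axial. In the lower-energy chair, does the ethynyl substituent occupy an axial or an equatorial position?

C1 and C2 have opposite parity, so for the trans isomer the two substituents are e,e in one chair and a,a in the other.
Chair I (carboxyl axial, ethynyl axial): E = 1.93 kcal/mol.
Chair II (carboxyl equatorial, ethynyl equatorial): E = 0.00 kcal/mol.
Chair II is the more stable (lower-energy) conformer, and in that chair the ethynyl group is equatorial.

equatorial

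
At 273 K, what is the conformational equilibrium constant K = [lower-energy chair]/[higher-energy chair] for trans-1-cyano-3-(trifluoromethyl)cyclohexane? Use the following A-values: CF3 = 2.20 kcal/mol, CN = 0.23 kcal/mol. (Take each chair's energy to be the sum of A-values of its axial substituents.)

C1 and C3 have the same parity, so for the trans isomer the two substituents are one axial and one equatorial in each chair.
Chair I (trifluoromethyl axial, cyano equatorial): E = 2.20 kcal/mol; chair II (trifluoromethyl equatorial, cyano axial): E = 0.23 kcal/mol.
ΔG = 1.97 kcal/mol between the two chairs.
K = exp(ΔG/RT) with R = 1.987×10⁻³ kcal mol⁻¹ K⁻¹ and T = 273 K gives K ≈ 37.8.

K ≈ 37.8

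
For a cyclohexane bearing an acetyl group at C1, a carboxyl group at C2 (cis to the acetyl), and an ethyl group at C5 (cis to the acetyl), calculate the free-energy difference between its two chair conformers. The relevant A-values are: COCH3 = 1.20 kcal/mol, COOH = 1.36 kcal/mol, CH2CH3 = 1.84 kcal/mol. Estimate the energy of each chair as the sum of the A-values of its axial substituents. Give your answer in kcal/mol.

Chair I (acetyl axial, carboxyl equatorial, ethyl axial): E = 3.04 kcal/mol.
Chair II (acetyl equatorial, carboxyl axial, ethyl equatorial): E = 1.36 kcal/mol.
ΔE = 3.04 − 1.36 = 1.68 kcal/mol; chair II is more stable.

1.68 kcal/mol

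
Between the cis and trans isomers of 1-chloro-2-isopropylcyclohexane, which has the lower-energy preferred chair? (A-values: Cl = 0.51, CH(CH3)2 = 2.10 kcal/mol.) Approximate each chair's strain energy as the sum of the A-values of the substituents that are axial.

trans

At 1,2 positions (parity opposite): cis → (a,e or e,a); trans → (e,e or a,a).
Best chair for cis: E = 0.51 kcal/mol; best chair for trans: E = 0.00 kcal/mol.
The trans isomer is lower by 0.51 kcal/mol.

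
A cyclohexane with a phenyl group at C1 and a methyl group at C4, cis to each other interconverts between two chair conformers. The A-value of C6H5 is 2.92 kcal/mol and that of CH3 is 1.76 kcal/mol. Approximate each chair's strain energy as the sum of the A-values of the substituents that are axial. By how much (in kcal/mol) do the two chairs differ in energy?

1.16 kcal/mol

C1 and C4 have opposite parity, so for the cis isomer the two substituents are one axial and one equatorial in each chair.
Chair I (phenyl axial, methyl equatorial): E = 2.92 kcal/mol.
Chair II (phenyl equatorial, methyl axial): E = 1.76 kcal/mol.
ΔE = 2.92 − 1.76 = 1.16 kcal/mol; chair II is more stable.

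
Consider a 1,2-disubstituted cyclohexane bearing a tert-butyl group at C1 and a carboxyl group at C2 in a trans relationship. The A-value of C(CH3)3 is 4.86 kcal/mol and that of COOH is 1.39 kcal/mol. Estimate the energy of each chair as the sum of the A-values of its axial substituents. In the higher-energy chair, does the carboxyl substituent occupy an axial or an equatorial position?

C1 and C2 have opposite parity, so for the trans isomer the two substituents are e,e in one chair and a,a in the other.
Chair I (tert-butyl axial, carboxyl axial): E = 6.25 kcal/mol.
Chair II (tert-butyl equatorial, carboxyl equatorial): E = 0.00 kcal/mol.
Chair I is the less stable (higher-energy) conformer, and in that chair the carboxyl group is axial.

axial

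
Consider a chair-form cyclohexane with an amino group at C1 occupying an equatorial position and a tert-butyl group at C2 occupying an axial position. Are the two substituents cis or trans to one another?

cis

C1 and C2 have opposite parity, so their axial bonds point in opposite directions.
With opposite-parity carbons, two substituents on the same face are one axial and one equatorial; opposite faces give both axial or both equatorial.
Here the groups are equatorial/axial → same face → cis.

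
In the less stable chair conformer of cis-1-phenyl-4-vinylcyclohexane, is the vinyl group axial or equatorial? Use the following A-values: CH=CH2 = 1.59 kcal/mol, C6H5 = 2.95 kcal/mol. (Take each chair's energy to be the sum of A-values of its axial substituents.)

equatorial

C1 and C4 have opposite parity, so for the cis isomer the two substituents are one axial and one equatorial in each chair.
Chair I (vinyl axial, phenyl equatorial): E = 1.59 kcal/mol.
Chair II (vinyl equatorial, phenyl axial): E = 2.95 kcal/mol.
Chair II is the less stable (higher-energy) conformer, and in that chair the vinyl group is equatorial.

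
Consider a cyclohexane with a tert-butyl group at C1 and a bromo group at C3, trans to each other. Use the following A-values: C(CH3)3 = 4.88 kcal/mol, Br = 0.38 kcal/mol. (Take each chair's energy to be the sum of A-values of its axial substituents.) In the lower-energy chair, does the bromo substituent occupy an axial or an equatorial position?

axial

C1 and C3 have the same parity, so for the trans isomer the two substituents are one axial and one equatorial in each chair.
Chair I (tert-butyl axial, bromo equatorial): E = 4.88 kcal/mol.
Chair II (tert-butyl equatorial, bromo axial): E = 0.38 kcal/mol.
Chair II is the more stable (lower-energy) conformer, and in that chair the bromo group is axial.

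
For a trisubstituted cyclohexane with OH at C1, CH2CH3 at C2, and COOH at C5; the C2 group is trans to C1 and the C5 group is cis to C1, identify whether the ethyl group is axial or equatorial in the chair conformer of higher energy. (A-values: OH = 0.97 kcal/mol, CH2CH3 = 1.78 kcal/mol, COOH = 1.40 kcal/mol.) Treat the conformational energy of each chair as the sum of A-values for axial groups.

axial

Chair I (hydroxyl axial, ethyl axial, carboxyl axial): E = 4.15 kcal/mol.
Chair II (hydroxyl equatorial, ethyl equatorial, carboxyl equatorial): E = 0.00 kcal/mol.
Chair I is the less stable (higher-energy) conformer, and in that chair the ethyl group is axial.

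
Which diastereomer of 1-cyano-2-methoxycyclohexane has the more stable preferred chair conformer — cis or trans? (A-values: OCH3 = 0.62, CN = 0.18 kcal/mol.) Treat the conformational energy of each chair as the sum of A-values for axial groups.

At 1,2 positions (parity opposite): cis → (a,e or e,a); trans → (e,e or a,a).
Best chair for cis: E = 0.18 kcal/mol; best chair for trans: E = 0.00 kcal/mol.
The trans isomer is lower by 0.18 kcal/mol.

trans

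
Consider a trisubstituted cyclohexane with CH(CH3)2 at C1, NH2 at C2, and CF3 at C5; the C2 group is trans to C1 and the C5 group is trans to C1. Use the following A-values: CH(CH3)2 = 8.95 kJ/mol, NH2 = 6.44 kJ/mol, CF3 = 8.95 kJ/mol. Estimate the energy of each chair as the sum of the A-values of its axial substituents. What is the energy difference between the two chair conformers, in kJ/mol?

Chair I (isopropyl axial, amino axial, trifluoromethyl equatorial): E = 15.39 kJ/mol.
Chair II (isopropyl equatorial, amino equatorial, trifluoromethyl axial): E = 8.95 kJ/mol.
ΔE = 15.39 − 8.95 = 6.44 kJ/mol; chair II is more stable.

6.44 kJ/mol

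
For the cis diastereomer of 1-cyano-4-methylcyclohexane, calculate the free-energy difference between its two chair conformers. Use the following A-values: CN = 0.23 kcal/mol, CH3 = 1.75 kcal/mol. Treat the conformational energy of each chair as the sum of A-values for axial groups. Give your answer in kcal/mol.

1.52 kcal/mol

C1 and C4 have opposite parity, so for the cis isomer the two substituents are one axial and one equatorial in each chair.
Chair I (cyano axial, methyl equatorial): E = 0.23 kcal/mol.
Chair II (cyano equatorial, methyl axial): E = 1.75 kcal/mol.
ΔE = 1.75 − 0.23 = 1.52 kcal/mol; chair I is more stable.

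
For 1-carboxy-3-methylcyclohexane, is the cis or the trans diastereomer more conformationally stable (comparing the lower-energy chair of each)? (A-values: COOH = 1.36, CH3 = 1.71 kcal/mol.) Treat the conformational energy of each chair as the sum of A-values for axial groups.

At 1,3 positions (parity same): cis → (e,e or a,a); trans → (a,e or e,a).
Best chair for cis: E = 0.00 kcal/mol; best chair for trans: E = 1.36 kcal/mol.
The cis isomer is lower by 1.36 kcal/mol.

cis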